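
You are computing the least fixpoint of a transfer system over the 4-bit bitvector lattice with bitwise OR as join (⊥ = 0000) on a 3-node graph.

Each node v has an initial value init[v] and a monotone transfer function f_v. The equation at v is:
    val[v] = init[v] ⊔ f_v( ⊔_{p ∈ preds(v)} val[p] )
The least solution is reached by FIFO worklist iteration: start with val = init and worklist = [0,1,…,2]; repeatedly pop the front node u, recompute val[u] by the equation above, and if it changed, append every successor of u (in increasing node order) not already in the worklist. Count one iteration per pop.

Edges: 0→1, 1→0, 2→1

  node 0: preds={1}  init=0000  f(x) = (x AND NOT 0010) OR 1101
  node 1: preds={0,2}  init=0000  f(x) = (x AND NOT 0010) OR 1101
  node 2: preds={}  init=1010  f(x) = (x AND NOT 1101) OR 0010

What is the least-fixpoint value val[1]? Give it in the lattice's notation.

1101

Trace (4 dequeues):
  [1] u=0 | in 0000 | out 1101 | prev 0000 | push {}
  [2] u=1 | in 1111 | out 1101 | prev 0000 | push {0}
  [3] u=2 | in 0000 | out 1010 | ==
  [4] u=0 | in 1101 | out 1101 | ==

Converged values:
  [0] 1101
  [1] 1101
  [2] 1010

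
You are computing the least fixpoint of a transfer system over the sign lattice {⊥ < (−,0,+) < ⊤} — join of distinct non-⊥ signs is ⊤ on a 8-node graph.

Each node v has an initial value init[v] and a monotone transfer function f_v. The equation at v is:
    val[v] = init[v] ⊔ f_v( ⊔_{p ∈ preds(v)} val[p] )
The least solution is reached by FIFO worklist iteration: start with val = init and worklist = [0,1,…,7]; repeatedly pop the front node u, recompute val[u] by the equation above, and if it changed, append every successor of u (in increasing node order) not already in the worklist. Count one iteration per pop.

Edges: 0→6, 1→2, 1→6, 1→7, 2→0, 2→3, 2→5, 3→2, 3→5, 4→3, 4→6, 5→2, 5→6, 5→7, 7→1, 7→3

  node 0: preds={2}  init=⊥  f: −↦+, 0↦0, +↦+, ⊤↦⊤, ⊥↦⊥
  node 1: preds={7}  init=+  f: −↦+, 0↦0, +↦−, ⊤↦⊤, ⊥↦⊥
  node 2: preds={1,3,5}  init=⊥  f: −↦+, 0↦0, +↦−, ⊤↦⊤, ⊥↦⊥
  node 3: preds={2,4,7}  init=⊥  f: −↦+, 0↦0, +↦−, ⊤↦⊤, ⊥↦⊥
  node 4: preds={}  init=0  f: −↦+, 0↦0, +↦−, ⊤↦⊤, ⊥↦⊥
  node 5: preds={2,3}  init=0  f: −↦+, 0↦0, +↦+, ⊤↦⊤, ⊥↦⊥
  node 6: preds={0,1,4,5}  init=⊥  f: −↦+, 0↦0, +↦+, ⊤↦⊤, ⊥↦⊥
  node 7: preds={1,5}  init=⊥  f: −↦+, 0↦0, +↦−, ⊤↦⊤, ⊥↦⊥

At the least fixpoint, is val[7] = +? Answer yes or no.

no

Worklist (15 pops):
  #1 pop 0: in=⊥ → ⊥ (no change)
  #2 pop 1: in=⊥ → + (no change)
  #3 pop 2: in=⊤ → ⊤ (was ⊥); enqueue [0]
  #4 pop 3: in=⊤ → ⊤ (was ⊥); enqueue [2]
  #5 pop 4: in=⊥ → 0 (no change)
  #6 pop 5: in=⊤ → ⊤ (was 0); enqueue []
  #7 pop 6: in=⊤ → ⊤ (was ⊥); enqueue []
  #8 pop 7: in=⊤ → ⊤ (was ⊥); enqueue [1,3]
  #9 pop 0: in=⊤ → ⊤ (was ⊥); enqueue [6]
  #10 pop 2: in=⊤ → ⊤ (no change)
  #11 pop 1: in=⊤ → ⊤ (was +); enqueue [2,7]
  #12 pop 3: in=⊤ → ⊤ (no change)
  #13 pop 6: in=⊤ → ⊤ (no change)
  #14 pop 2: in=⊤ → ⊤ (no change)
  #15 pop 7: in=⊤ → ⊤ (no change)

Fixpoint:
  val[0] = ⊤
  val[1] = ⊤
  val[2] = ⊤
  val[3] = ⊤
  val[4] = 0
  val[5] = ⊤
  val[6] = ⊤
  val[7] = ⊤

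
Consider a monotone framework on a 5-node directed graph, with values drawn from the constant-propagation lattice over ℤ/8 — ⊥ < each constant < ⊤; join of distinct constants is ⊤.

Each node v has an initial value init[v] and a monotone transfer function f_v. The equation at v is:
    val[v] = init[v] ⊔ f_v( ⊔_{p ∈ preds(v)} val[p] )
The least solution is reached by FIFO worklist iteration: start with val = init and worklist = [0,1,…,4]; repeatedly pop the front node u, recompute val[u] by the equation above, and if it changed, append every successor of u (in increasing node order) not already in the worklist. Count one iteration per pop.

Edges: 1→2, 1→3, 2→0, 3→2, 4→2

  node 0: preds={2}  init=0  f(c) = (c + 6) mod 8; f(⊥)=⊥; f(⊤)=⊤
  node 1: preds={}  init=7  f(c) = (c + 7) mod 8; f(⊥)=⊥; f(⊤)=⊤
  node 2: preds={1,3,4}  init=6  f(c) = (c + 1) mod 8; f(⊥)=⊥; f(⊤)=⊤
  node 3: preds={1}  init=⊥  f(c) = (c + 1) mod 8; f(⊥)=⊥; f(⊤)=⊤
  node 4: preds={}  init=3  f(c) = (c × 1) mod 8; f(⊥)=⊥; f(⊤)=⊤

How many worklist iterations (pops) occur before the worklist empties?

7

Iteration log — 7 steps:
  step 1. node 0  ⊔preds=6  new=⊤  old=0  +wl: 
  step 2. node 1  ⊔preds=⊥  new=7  stable
  step 3. node 2  ⊔preds=⊤  new=⊤  old=6  +wl: 0
  step 4. node 3  ⊔preds=7  new=0  old=⊥  +wl: 2
  step 5. node 4  ⊔preds=⊥  new=3  stable
  step 6. node 0  ⊔preds=⊤  new=⊤  stable
  step 7. node 2  ⊔preds=⊤  new=⊤  stable

Least fixpoint reached:
  node 0: ⊤
  node 1: 7
  node 2: ⊤
  node 3: 0
  node 4: 3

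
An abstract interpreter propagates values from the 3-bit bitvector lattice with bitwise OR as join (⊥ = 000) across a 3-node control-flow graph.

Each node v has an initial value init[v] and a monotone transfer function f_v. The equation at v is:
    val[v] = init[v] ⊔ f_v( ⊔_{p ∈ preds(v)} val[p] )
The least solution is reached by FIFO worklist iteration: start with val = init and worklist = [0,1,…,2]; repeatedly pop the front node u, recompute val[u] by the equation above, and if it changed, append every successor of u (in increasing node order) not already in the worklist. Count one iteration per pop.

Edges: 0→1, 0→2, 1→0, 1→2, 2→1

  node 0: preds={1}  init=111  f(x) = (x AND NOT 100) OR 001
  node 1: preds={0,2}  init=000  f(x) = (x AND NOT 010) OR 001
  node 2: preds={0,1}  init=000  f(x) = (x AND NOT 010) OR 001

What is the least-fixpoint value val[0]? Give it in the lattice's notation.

Trace (5 dequeues):
  [1] u=0 | in 000 | out 111 | ==
  [2] u=1 | in 111 | out 101 | prev 000 | push {0}
  [3] u=2 | in 111 | out 101 | prev 000 | push {1}
  [4] u=0 | in 101 | out 111 | ==
  [5] u=1 | in 111 | out 101 | ==

Converged values:
  [0] 111
  [1] 101
  [2] 101

111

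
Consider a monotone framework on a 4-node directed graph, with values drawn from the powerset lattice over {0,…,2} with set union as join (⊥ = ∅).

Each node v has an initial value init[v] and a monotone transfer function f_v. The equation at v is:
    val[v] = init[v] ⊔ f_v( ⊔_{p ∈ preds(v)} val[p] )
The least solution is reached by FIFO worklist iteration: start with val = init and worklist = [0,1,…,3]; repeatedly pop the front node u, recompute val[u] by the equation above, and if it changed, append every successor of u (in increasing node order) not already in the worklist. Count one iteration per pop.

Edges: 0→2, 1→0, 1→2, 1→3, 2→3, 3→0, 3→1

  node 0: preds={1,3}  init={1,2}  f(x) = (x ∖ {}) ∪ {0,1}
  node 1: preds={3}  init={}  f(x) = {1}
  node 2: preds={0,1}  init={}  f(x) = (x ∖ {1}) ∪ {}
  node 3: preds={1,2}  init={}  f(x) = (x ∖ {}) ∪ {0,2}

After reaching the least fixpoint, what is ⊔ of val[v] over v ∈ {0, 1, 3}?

{0,1,2}

Iteration log — 6 steps:
  step 1. node 0  ⊔preds={}  new={0,1,2}  old={1,2}  +wl: 
  step 2. node 1  ⊔preds={}  new={1}  old={}  +wl: 0
  step 3. node 2  ⊔preds={0,1,2}  new={0,2}  old={}  +wl: 
  step 4. node 3  ⊔preds={0,1,2}  new={0,1,2}  old={}  +wl: 1
  step 5. node 0  ⊔preds={0,1,2}  new={0,1,2}  stable
  step 6. node 1  ⊔preds={0,1,2}  new={1}  stable

Least fixpoint reached:
  node 0: {0,1,2}
  node 1: {1}
  node 2: {0,2}
  node 3: {0,1,2}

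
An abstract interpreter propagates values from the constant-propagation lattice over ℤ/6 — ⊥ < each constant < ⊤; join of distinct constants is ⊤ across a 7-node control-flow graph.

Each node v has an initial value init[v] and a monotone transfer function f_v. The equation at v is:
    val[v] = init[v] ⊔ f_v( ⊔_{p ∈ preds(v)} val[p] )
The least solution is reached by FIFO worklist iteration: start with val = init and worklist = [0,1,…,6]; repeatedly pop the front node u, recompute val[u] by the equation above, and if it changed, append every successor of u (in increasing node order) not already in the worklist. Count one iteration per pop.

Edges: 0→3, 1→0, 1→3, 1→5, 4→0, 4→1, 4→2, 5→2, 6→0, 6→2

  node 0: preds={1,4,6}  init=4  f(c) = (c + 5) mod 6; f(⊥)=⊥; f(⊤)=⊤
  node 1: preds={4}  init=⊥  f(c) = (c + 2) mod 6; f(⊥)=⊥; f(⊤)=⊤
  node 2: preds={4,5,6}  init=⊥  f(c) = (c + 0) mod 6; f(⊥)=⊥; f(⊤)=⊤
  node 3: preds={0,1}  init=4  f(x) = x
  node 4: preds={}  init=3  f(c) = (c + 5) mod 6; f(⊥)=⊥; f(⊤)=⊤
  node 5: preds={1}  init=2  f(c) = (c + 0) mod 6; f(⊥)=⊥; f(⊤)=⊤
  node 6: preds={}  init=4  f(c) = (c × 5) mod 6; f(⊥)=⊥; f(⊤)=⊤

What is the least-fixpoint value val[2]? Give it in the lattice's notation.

⊤

Worklist (9 pops):
  #1 pop 0: in=⊤ → ⊤ (was 4); enqueue []
  #2 pop 1: in=3 → 5 (was ⊥); enqueue [0]
  #3 pop 2: in=⊤ → ⊤ (was ⊥); enqueue []
  #4 pop 3: in=⊤ → ⊤ (was 4); enqueue []
  #5 pop 4: in=⊥ → 3 (no change)
  #6 pop 5: in=5 → ⊤ (was 2); enqueue [2]
  #7 pop 6: in=⊥ → 4 (no change)
  #8 pop 0: in=⊤ → ⊤ (no change)
  #9 pop 2: in=⊤ → ⊤ (no change)

Fixpoint:
  val[0] = ⊤
  val[1] = 5
  val[2] = ⊤
  val[3] = ⊤
  val[4] = 3
  val[5] = ⊤
  val[6] = 4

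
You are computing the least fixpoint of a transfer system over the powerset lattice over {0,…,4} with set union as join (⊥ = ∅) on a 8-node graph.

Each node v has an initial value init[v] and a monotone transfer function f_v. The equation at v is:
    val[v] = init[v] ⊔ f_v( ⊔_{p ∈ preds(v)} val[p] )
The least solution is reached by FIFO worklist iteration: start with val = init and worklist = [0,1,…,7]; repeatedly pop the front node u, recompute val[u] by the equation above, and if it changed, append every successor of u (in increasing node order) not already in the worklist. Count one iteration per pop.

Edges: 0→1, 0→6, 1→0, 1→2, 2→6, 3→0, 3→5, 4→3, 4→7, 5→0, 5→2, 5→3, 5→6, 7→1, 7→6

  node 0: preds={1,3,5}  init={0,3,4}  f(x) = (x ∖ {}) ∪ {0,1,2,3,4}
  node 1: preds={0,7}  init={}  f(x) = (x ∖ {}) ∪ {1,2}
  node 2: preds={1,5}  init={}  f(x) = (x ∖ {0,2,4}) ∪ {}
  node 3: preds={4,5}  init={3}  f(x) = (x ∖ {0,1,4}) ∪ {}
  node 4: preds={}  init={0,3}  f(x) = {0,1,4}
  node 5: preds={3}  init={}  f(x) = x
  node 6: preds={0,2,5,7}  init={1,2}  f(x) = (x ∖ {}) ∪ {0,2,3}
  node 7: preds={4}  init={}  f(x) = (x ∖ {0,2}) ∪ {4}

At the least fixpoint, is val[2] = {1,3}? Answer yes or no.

Trace (13 dequeues):
  [1] u=0 | in {3} | out {0,1,2,3,4} | prev {0,3,4} | push {}
  [2] u=1 | in {0,1,2,3,4} | out {0,1,2,3,4} | prev {} | push {0}
  [3] u=2 | in {0,1,2,3,4} | out {1,3} | prev {} | push {}
  [4] u=3 | in {0,3} | out {3} | ==
  [5] u=4 | in {} | out {0,1,3,4} | prev {0,3} | push {3}
  [6] u=5 | in {3} | out {3} | prev {} | push {2}
  [7] u=6 | in {0,1,2,3,4} | out {0,1,2,3,4} | prev {1,2} | push {}
  [8] u=7 | in {0,1,3,4} | out {1,3,4} | prev {} | push {1,6}
  [9] u=0 | in {0,1,2,3,4} | out {0,1,2,3,4} | ==
  [10] u=3 | in {0,1,3,4} | out {3} | ==
  [11] u=2 | in {0,1,2,3,4} | out {1,3} | ==
  [12] u=1 | in {0,1,2,3,4} | out {0,1,2,3,4} | ==
  [13] u=6 | in {0,1,2,3,4} | out {0,1,2,3,4} | ==

Converged values:
  [0] {0,1,2,3,4}
  [1] {0,1,2,3,4}
  [2] {1,3}
  [3] {3}
  [4] {0,1,3,4}
  [5] {3}
  [6] {0,1,2,3,4}
  [7] {1,3,4}

yes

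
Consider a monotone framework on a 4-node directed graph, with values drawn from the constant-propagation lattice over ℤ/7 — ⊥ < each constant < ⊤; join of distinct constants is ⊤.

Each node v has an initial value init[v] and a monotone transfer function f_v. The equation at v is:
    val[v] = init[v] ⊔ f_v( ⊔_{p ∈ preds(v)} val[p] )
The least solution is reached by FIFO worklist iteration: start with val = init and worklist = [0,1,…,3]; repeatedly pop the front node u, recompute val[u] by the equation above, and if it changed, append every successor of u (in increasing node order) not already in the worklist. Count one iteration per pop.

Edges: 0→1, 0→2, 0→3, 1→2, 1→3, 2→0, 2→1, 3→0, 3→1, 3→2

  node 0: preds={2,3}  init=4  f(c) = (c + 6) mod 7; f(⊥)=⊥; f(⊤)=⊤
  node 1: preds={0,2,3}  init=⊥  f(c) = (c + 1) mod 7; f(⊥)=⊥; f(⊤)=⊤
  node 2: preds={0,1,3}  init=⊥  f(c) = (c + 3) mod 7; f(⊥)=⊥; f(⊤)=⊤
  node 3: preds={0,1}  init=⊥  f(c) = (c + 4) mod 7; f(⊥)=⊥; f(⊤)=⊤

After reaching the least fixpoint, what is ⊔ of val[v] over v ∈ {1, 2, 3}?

⊤

Iteration log — 8 steps:
  step 1. node 0  ⊔preds=⊥  new=4  stable
  step 2. node 1  ⊔preds=4  new=5  old=⊥  +wl: 
  step 3. node 2  ⊔preds=⊤  new=⊤  old=⊥  +wl: 0,1
  step 4. node 3  ⊔preds=⊤  new=⊤  old=⊥  +wl: 2
  step 5. node 0  ⊔preds=⊤  new=⊤  old=4  +wl: 3
  step 6. node 1  ⊔preds=⊤  new=⊤  old=5  +wl: 
  step 7. node 2  ⊔preds=⊤  new=⊤  stable
  step 8. node 3  ⊔preds=⊤  new=⊤  stable

Least fixpoint reached:
  node 0: ⊤
  node 1: ⊤
  node 2: ⊤
  node 3: ⊤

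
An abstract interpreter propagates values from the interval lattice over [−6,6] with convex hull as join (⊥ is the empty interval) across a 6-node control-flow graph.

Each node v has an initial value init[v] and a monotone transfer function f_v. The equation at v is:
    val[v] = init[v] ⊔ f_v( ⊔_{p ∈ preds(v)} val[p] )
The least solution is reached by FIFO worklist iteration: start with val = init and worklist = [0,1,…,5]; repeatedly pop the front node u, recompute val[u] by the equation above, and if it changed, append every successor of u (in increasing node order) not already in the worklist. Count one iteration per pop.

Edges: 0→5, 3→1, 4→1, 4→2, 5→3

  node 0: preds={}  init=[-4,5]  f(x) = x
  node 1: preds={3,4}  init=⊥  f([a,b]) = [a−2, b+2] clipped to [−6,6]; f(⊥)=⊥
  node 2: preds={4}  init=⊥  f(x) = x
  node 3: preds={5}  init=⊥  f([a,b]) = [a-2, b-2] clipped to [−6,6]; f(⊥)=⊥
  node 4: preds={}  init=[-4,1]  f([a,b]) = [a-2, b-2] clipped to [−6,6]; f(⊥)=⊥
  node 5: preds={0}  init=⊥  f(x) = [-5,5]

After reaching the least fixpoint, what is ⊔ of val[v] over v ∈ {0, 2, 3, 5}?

Trace (8 dequeues):
  [1] u=0 | in ⊥ | out [-4,5] | ==
  [2] u=1 | in [-4,1] | out [-6,3] | prev ⊥ | push {}
  [3] u=2 | in [-4,1] | out [-4,1] | prev ⊥ | push {}
  [4] u=3 | in ⊥ | out ⊥ | ==
  [5] u=4 | in ⊥ | out [-4,1] | ==
  [6] u=5 | in [-4,5] | out [-5,5] | prev ⊥ | push {3}
  [7] u=3 | in [-5,5] | out [-6,3] | prev ⊥ | push {1}
  [8] u=1 | in [-6,3] | out [-6,5] | prev [-6,3] | push {}

Converged values:
  [0] [-4,5]
  [1] [-6,5]
  [2] [-4,1]
  [3] [-6,3]
  [4] [-4,1]
  [5] [-5,5]

[-6,5]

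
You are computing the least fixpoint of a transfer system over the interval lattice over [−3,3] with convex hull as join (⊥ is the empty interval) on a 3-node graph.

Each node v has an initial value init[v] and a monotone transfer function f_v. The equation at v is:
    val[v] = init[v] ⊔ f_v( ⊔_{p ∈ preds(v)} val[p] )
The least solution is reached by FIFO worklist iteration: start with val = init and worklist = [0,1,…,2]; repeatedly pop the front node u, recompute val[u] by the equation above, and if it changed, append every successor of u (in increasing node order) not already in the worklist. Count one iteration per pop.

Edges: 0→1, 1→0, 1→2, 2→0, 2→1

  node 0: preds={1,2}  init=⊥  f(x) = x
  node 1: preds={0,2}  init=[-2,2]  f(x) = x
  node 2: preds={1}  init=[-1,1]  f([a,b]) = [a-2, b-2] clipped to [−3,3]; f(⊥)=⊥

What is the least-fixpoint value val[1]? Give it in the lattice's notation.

[-3,2]

Trace (7 dequeues):
  [1] u=0 | in [-2,2] | out [-2,2] | prev ⊥ | push {}
  [2] u=1 | in [-2,2] | out [-2,2] | ==
  [3] u=2 | in [-2,2] | out [-3,1] | prev [-1,1] | push {0,1}
  [4] u=0 | in [-3,2] | out [-3,2] | prev [-2,2] | push {}
  [5] u=1 | in [-3,2] | out [-3,2] | prev [-2,2] | push {0,2}
  [6] u=0 | in [-3,2] | out [-3,2] | ==
  [7] u=2 | in [-3,2] | out [-3,1] | ==

Converged values:
  [0] [-3,2]
  [1] [-3,2]
  [2] [-3,1]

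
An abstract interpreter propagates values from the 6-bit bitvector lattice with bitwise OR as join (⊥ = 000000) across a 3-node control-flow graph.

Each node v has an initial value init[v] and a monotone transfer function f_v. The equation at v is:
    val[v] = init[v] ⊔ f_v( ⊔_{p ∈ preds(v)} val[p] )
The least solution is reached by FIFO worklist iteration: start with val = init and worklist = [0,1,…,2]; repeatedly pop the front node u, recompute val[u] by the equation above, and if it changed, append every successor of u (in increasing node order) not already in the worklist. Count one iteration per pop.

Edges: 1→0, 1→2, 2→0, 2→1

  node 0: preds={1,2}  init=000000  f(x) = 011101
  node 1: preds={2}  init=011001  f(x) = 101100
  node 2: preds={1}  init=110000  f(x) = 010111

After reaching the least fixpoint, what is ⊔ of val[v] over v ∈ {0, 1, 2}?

111111

Iteration log — 5 steps:
  step 1. node 0  ⊔preds=111001  new=011101  old=000000  +wl: 
  step 2. node 1  ⊔preds=110000  new=111101  old=011001  +wl: 0
  step 3. node 2  ⊔preds=111101  new=110111  old=110000  +wl: 1
  step 4. node 0  ⊔preds=111111  new=011101  stable
  step 5. node 1  ⊔preds=110111  new=111101  stable

Least fixpoint reached:
  node 0: 011101
  node 1: 111101
  node 2: 110111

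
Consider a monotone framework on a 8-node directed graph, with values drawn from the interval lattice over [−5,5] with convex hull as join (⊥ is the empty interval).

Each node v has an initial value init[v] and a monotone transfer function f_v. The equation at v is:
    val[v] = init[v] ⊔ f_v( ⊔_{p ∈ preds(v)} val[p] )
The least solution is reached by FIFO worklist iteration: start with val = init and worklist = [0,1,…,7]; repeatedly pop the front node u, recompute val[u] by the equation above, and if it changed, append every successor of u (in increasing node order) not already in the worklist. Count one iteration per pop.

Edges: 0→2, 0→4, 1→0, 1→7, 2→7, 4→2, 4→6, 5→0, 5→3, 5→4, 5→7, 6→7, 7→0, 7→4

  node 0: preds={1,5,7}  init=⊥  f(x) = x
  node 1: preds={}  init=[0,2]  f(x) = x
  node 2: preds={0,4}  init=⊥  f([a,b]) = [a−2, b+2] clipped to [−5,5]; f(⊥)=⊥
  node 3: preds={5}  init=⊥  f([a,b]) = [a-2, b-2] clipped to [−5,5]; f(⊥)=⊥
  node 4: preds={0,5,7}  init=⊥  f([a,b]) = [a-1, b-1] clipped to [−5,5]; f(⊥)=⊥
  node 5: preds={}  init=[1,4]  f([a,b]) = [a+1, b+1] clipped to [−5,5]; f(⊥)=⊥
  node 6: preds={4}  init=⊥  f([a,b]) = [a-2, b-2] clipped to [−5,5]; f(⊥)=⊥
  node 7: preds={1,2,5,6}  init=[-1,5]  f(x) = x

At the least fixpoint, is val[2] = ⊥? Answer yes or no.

Trace (18 dequeues):
  [1] u=0 | in [-1,5] | out [-1,5] | prev ⊥ | push {}
  [2] u=1 | in ⊥ | out [0,2] | ==
  [3] u=2 | in [-1,5] | out [-3,5] | prev ⊥ | push {}
  [4] u=3 | in [1,4] | out [-1,2] | prev ⊥ | push {}
  [5] u=4 | in [-1,5] | out [-2,4] | prev ⊥ | push {2}
  [6] u=5 | in ⊥ | out [1,4] | ==
  [7] u=6 | in [-2,4] | out [-4,2] | prev ⊥ | push {}
  [8] u=7 | in [-4,5] | out [-4,5] | prev [-1,5] | push {0,4}
  [9] u=2 | in [-2,5] | out [-4,5] | prev [-3,5] | push {7}
  [10] u=0 | in [-4,5] | out [-4,5] | prev [-1,5] | push {2}
  [11] u=4 | in [-4,5] | out [-5,4] | prev [-2,4] | push {6}
  [12] u=7 | in [-4,5] | out [-4,5] | ==
  [13] u=2 | in [-5,5] | out [-5,5] | prev [-4,5] | push {7}
  [14] u=6 | in [-5,4] | out [-5,2] | prev [-4,2] | push {}
  [15] u=7 | in [-5,5] | out [-5,5] | prev [-4,5] | push {0,4}
  [16] u=0 | in [-5,5] | out [-5,5] | prev [-4,5] | push {2}
  [17] u=4 | in [-5,5] | out [-5,4] | ==
  [18] u=2 | in [-5,5] | out [-5,5] | ==

Converged values:
  [0] [-5,5]
  [1] [0,2]
  [2] [-5,5]
  [3] [-1,2]
  [4] [-5,4]
  [5] [1,4]
  [6] [-5,2]
  [7] [-5,5]

no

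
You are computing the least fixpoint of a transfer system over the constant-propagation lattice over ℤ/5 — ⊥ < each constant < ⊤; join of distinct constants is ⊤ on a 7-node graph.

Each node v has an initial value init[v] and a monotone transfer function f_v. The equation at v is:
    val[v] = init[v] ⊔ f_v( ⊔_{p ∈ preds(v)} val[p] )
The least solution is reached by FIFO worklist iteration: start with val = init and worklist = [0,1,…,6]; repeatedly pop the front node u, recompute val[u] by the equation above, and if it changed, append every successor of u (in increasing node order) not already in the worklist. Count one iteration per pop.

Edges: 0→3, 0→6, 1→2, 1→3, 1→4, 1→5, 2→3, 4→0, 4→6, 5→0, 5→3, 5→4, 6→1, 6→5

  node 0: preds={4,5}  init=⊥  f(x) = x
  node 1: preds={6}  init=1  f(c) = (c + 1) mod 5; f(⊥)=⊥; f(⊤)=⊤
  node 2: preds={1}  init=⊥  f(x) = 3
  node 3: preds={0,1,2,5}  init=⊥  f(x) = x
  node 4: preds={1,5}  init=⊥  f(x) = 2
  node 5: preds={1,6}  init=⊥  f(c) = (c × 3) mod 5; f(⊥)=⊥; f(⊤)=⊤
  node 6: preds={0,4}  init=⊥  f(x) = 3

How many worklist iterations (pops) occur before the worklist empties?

17

Worklist (17 pops):
  #1 pop 0: in=⊥ → ⊥ (no change)
  #2 pop 1: in=⊥ → 1 (no change)
  #3 pop 2: in=1 → 3 (was ⊥); enqueue []
  #4 pop 3: in=⊤ → ⊤ (was ⊥); enqueue []
  #5 pop 4: in=1 → 2 (was ⊥); enqueue [0]
  #6 pop 5: in=1 → 3 (was ⊥); enqueue [3,4]
  #7 pop 6: in=2 → 3 (was ⊥); enqueue [1,5]
  #8 pop 0: in=⊤ → ⊤ (was ⊥); enqueue [6]
  #9 pop 3: in=⊤ → ⊤ (no change)
  #10 pop 4: in=⊤ → 2 (no change)
  #11 pop 1: in=3 → ⊤ (was 1); enqueue [2,3,4]
  #12 pop 5: in=⊤ → ⊤ (was 3); enqueue [0]
  #13 pop 6: in=⊤ → 3 (no change)
  #14 pop 2: in=⊤ → 3 (no change)
  #15 pop 3: in=⊤ → ⊤ (no change)
  #16 pop 4: in=⊤ → 2 (no change)
  #17 pop 0: in=⊤ → ⊤ (no change)

Fixpoint:
  val[0] = ⊤
  val[1] = ⊤
  val[2] = 3
  val[3] = ⊤
  val[4] = 2
  val[5] = ⊤
  val[6] = 3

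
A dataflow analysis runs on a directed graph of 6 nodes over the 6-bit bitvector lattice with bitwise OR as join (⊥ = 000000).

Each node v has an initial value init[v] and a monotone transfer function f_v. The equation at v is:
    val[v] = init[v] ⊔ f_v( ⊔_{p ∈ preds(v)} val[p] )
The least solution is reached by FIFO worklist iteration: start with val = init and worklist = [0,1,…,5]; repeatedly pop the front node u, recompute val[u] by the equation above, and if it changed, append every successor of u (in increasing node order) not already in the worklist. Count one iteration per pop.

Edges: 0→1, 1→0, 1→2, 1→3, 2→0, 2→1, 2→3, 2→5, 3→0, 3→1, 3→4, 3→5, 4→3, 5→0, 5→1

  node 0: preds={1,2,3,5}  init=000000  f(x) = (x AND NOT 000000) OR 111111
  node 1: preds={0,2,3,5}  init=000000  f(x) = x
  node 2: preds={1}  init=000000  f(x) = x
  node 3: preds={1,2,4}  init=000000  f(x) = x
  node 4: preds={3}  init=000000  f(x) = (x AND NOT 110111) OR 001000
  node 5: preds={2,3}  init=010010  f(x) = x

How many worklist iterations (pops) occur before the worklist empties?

9

Iteration log — 9 steps:
  step 1. node 0  ⊔preds=010010  new=111111  old=000000  +wl: 
  step 2. node 1  ⊔preds=111111  new=111111  old=000000  +wl: 0
  step 3. node 2  ⊔preds=111111  new=111111  old=000000  +wl: 1
  step 4. node 3  ⊔preds=111111  new=111111  old=000000  +wl: 
  step 5. node 4  ⊔preds=111111  new=001000  old=000000  +wl: 3
  step 6. node 5  ⊔preds=111111  new=111111  old=010010  +wl: 
  step 7. node 0  ⊔preds=111111  new=111111  stable
  step 8. node 1  ⊔preds=111111  new=111111  stable
  step 9. node 3  ⊔preds=111111  new=111111  stable

Least fixpoint reached:
  node 0: 111111
  node 1: 111111
  node 2: 111111
  node 3: 111111
  node 4: 001000
  node 5: 111111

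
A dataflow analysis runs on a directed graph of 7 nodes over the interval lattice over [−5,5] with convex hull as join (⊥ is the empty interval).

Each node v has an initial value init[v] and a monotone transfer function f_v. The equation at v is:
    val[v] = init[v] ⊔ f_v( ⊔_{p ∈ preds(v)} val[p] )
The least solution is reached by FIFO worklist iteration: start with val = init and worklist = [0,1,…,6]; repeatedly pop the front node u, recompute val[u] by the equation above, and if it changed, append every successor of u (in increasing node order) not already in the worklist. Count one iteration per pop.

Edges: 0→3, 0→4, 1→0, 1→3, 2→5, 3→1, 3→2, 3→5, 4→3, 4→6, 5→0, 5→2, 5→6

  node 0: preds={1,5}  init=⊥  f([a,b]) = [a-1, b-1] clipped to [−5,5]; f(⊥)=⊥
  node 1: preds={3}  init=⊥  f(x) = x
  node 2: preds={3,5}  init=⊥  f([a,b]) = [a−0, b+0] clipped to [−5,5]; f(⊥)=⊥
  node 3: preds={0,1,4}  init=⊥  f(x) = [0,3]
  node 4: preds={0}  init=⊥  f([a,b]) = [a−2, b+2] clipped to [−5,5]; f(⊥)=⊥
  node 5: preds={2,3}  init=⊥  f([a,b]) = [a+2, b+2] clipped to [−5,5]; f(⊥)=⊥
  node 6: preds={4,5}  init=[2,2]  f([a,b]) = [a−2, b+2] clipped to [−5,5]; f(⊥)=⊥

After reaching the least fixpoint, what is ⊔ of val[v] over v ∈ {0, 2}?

[-1,5]

Worklist (15 pops):
  #1 pop 0: in=⊥ → ⊥ (no change)
  #2 pop 1: in=⊥ → ⊥ (no change)
  #3 pop 2: in=⊥ → ⊥ (no change)
  #4 pop 3: in=⊥ → [0,3] (was ⊥); enqueue [1,2]
  #5 pop 4: in=⊥ → ⊥ (no change)
  #6 pop 5: in=[0,3] → [2,5] (was ⊥); enqueue [0]
  #7 pop 6: in=[2,5] → [0,5] (was [2,2]); enqueue []
  #8 pop 1: in=[0,3] → [0,3] (was ⊥); enqueue [3]
  #9 pop 2: in=[0,5] → [0,5] (was ⊥); enqueue [5]
  #10 pop 0: in=[0,5] → [-1,4] (was ⊥); enqueue [4]
  #11 pop 3: in=[-1,4] → [0,3] (no change)
  #12 pop 5: in=[0,5] → [2,5] (no change)
  #13 pop 4: in=[-1,4] → [-3,5] (was ⊥); enqueue [3,6]
  #14 pop 3: in=[-3,5] → [0,3] (no change)
  #15 pop 6: in=[-3,5] → [-5,5] (was [0,5]); enqueue []

Fixpoint:
  val[0] = [-1,4]
  val[1] = [0,3]
  val[2] = [0,5]
  val[3] = [0,3]
  val[4] = [-3,5]
  val[5] = [2,5]
  val[6] = [-5,5]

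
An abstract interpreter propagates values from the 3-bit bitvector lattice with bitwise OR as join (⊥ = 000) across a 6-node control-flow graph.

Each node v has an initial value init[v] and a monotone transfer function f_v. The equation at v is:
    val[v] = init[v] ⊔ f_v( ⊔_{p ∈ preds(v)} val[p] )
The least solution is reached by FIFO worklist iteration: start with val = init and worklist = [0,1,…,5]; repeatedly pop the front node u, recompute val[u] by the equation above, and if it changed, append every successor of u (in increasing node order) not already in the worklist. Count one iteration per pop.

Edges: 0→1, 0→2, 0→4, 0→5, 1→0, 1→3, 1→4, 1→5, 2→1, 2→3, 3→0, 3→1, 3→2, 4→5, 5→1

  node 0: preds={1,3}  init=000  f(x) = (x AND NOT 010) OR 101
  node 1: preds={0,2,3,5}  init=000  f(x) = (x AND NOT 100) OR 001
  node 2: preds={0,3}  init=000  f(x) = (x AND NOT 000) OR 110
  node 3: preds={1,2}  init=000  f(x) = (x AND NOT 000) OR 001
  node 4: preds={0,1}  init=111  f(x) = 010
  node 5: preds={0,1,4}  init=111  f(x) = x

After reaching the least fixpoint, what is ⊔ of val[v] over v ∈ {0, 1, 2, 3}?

Worklist (9 pops):
  #1 pop 0: in=000 → 101 (was 000); enqueue []
  #2 pop 1: in=111 → 011 (was 000); enqueue [0]
  #3 pop 2: in=101 → 111 (was 000); enqueue [1]
  #4 pop 3: in=111 → 111 (was 000); enqueue [2]
  #5 pop 4: in=111 → 111 (no change)
  #6 pop 5: in=111 → 111 (no change)
  #7 pop 0: in=111 → 101 (no change)
  #8 pop 1: in=111 → 011 (no change)
  #9 pop 2: in=111 → 111 (no change)

Fixpoint:
  val[0] = 101
  val[1] = 011
  val[2] = 111
  val[3] = 111
  val[4] = 111
  val[5] = 111

111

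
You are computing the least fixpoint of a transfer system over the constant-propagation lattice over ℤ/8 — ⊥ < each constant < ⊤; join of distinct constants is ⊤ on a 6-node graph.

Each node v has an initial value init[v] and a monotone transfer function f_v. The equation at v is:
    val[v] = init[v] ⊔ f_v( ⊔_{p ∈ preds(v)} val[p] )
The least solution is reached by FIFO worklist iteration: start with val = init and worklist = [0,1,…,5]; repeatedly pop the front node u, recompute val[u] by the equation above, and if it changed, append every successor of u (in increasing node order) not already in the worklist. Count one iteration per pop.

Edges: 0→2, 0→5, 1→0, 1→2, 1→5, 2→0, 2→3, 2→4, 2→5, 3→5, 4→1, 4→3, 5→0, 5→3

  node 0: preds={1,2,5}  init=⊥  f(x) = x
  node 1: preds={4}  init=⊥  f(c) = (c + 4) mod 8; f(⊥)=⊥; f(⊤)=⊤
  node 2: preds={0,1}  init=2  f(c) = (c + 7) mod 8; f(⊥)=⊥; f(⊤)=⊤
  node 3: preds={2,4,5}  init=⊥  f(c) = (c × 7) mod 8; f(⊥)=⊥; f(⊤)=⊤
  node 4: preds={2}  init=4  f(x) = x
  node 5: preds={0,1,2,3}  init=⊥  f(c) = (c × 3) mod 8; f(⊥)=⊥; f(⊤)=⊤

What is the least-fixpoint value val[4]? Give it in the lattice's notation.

Iteration log — 12 steps:
  step 1. node 0  ⊔preds=2  new=2  old=⊥  +wl: 
  step 2. node 1  ⊔preds=4  new=0  old=⊥  +wl: 0
  step 3. node 2  ⊔preds=⊤  new=⊤  old=2  +wl: 
  step 4. node 3  ⊔preds=⊤  new=⊤  old=⊥  +wl: 
  step 5. node 4  ⊔preds=⊤  new=⊤  old=4  +wl: 1,3
  step 6. node 5  ⊔preds=⊤  new=⊤  old=⊥  +wl: 
  step 7. node 0  ⊔preds=⊤  new=⊤  old=2  +wl: 2,5
  step 8. node 1  ⊔preds=⊤  new=⊤  old=0  +wl: 0
  step 9. node 3  ⊔preds=⊤  new=⊤  stable
  step 10. node 2  ⊔preds=⊤  new=⊤  stable
  step 11. node 5  ⊔preds=⊤  new=⊤  stable
  step 12. node 0  ⊔preds=⊤  new=⊤  stable

Least fixpoint reached:
  node 0: ⊤
  node 1: ⊤
  node 2: ⊤
  node 3: ⊤
  node 4: ⊤
  node 5: ⊤

⊤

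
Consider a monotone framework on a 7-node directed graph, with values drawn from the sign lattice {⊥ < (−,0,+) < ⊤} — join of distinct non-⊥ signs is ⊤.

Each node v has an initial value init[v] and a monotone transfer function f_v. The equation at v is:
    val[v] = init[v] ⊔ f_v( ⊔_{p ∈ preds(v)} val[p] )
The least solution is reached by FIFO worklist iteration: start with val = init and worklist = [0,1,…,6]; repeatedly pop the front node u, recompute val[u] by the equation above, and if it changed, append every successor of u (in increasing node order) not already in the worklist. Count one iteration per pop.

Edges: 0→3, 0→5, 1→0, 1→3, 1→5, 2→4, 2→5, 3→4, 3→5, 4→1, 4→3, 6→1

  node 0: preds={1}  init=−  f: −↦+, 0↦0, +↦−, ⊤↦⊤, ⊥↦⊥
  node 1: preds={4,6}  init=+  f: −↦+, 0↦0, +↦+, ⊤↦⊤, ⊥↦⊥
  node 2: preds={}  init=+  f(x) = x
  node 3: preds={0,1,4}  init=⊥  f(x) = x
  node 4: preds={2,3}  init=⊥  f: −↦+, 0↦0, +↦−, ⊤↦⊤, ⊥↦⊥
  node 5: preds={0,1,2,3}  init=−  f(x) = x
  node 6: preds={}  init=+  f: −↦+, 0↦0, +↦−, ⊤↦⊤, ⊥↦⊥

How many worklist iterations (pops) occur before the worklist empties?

Worklist (12 pops):
  #1 pop 0: in=+ → − (no change)
  #2 pop 1: in=+ → + (no change)
  #3 pop 2: in=⊥ → + (no change)
  #4 pop 3: in=⊤ → ⊤ (was ⊥); enqueue []
  #5 pop 4: in=⊤ → ⊤ (was ⊥); enqueue [1,3]
  #6 pop 5: in=⊤ → ⊤ (was −); enqueue []
  #7 pop 6: in=⊥ → + (no change)
  #8 pop 1: in=⊤ → ⊤ (was +); enqueue [0,5]
  #9 pop 3: in=⊤ → ⊤ (no change)
  #10 pop 0: in=⊤ → ⊤ (was −); enqueue [3]
  #11 pop 5: in=⊤ → ⊤ (no change)
  #12 pop 3: in=⊤ → ⊤ (no change)

Fixpoint:
  val[0] = ⊤
  val[1] = ⊤
  val[2] = +
  val[3] = ⊤
  val[4] = ⊤
  val[5] = ⊤
  val[6] = +

12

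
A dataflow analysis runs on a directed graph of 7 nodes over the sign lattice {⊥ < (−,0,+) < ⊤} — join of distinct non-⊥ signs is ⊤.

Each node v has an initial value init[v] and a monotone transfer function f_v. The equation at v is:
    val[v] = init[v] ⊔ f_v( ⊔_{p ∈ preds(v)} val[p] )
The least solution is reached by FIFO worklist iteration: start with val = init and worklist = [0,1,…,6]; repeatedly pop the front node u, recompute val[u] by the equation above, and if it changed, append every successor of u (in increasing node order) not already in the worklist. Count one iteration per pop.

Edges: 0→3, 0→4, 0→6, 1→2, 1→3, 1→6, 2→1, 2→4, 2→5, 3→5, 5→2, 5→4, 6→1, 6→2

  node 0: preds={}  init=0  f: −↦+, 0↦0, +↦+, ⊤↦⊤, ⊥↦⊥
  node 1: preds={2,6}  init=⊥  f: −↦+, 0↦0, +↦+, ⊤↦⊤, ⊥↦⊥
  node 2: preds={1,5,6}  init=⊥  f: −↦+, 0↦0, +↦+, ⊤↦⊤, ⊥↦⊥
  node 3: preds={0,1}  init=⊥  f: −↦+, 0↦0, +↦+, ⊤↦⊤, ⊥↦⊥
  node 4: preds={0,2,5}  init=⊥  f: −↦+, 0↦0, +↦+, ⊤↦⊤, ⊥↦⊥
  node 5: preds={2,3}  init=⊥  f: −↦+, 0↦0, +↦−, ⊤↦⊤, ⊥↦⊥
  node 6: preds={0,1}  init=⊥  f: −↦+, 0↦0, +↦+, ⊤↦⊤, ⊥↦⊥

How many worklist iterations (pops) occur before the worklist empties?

Worklist (14 pops):
  #1 pop 0: in=⊥ → 0 (no change)
  #2 pop 1: in=⊥ → ⊥ (no change)
  #3 pop 2: in=⊥ → ⊥ (no change)
  #4 pop 3: in=0 → 0 (was ⊥); enqueue []
  #5 pop 4: in=0 → 0 (was ⊥); enqueue []
  #6 pop 5: in=0 → 0 (was ⊥); enqueue [2,4]
  #7 pop 6: in=0 → 0 (was ⊥); enqueue [1]
  #8 pop 2: in=0 → 0 (was ⊥); enqueue [5]
  #9 pop 4: in=0 → 0 (no change)
  #10 pop 1: in=0 → 0 (was ⊥); enqueue [2,3,6]
  #11 pop 5: in=0 → 0 (no change)
  #12 pop 2: in=0 → 0 (no change)
  #13 pop 3: in=0 → 0 (no change)
  #14 pop 6: in=0 → 0 (no change)

Fixpoint:
  val[0] = 0
  val[1] = 0
  val[2] = 0
  val[3] = 0
  val[4] = 0
  val[5] = 0
  val[6] = 0

14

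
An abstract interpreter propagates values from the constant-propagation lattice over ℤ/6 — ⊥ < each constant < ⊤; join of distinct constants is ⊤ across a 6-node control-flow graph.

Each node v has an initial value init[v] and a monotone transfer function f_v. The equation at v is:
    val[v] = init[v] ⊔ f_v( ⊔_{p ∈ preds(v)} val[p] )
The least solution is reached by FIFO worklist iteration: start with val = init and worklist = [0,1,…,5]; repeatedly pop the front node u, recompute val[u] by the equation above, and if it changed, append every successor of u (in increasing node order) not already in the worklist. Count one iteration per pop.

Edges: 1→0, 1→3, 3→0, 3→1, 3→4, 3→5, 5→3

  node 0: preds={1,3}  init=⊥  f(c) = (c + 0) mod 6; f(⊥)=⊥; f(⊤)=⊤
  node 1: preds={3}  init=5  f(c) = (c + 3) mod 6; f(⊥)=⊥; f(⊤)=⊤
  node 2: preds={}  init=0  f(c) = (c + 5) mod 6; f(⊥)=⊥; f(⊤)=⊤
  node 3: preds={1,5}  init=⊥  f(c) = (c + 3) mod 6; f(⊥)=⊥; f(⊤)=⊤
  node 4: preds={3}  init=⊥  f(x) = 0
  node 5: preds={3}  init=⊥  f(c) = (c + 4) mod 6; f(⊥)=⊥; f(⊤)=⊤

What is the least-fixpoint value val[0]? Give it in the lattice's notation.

Iteration log — 15 steps:
  step 1. node 0  ⊔preds=5  new=5  old=⊥  +wl: 
  step 2. node 1  ⊔preds=⊥  new=5  stable
  step 3. node 2  ⊔preds=⊥  new=0  stable
  step 4. node 3  ⊔preds=5  new=2  old=⊥  +wl: 0,1
  step 5. node 4  ⊔preds=2  new=0  old=⊥  +wl: 
  step 6. node 5  ⊔preds=2  new=0  old=⊥  +wl: 3
  step 7. node 0  ⊔preds=⊤  new=⊤  old=5  +wl: 
  step 8. node 1  ⊔preds=2  new=5  stable
  step 9. node 3  ⊔preds=⊤  new=⊤  old=2  +wl: 0,1,4,5
  step 10. node 0  ⊔preds=⊤  new=⊤  stable
  step 11. node 1  ⊔preds=⊤  new=⊤  old=5  +wl: 0,3
  step 12. node 4  ⊔preds=⊤  new=0  stable
  step 13. node 5  ⊔preds=⊤  new=⊤  old=0  +wl: 
  step 14. node 0  ⊔preds=⊤  new=⊤  stable
  step 15. node 3  ⊔preds=⊤  new=⊤  stable

Least fixpoint reached:
  node 0: ⊤
  node 1: ⊤
  node 2: 0
  node 3: ⊤
  node 4: 0
  node 5: ⊤

⊤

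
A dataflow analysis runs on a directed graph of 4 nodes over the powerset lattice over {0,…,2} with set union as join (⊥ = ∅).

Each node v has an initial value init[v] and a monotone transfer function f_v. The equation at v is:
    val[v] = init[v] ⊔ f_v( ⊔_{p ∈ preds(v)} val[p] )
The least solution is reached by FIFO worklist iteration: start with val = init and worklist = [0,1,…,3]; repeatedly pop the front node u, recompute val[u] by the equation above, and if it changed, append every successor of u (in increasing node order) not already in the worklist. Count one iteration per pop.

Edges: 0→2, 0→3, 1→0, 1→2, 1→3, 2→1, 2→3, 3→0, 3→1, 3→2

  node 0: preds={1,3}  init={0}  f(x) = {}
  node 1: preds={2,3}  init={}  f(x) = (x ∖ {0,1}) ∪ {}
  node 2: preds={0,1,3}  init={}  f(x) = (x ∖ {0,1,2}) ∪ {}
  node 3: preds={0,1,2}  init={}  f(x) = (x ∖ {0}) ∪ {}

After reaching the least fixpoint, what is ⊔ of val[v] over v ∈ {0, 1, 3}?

{0}

Iteration log — 4 steps:
  step 1. node 0  ⊔preds={}  new={0}  stable
  step 2. node 1  ⊔preds={}  new={}  stable
  step 3. node 2  ⊔preds={0}  new={}  stable
  step 4. node 3  ⊔preds={0}  new={}  stable

Least fixpoint reached:
  node 0: {0}
  node 1: {}
  node 2: {}
  node 3: {}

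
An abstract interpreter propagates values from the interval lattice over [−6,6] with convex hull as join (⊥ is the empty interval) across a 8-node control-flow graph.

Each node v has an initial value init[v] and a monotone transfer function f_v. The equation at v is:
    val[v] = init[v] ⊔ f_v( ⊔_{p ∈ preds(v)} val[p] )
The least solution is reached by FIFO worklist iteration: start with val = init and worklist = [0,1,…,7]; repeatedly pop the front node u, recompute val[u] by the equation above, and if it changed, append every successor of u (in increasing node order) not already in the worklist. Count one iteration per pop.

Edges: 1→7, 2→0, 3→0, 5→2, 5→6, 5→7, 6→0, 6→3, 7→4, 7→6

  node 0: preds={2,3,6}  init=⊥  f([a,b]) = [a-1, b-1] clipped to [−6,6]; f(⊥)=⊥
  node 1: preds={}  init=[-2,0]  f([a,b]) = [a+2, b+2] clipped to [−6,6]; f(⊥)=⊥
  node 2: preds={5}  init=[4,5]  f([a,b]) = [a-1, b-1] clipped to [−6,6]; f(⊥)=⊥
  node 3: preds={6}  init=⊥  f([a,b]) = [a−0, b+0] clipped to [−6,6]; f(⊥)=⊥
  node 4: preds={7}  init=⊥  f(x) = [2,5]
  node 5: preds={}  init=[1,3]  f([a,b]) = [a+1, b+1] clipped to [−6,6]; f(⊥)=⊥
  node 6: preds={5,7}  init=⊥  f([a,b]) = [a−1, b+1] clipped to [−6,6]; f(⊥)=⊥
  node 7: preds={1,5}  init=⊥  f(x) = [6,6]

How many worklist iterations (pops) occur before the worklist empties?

Trace (15 dequeues):
  [1] u=0 | in [4,5] | out [3,4] | prev ⊥ | push {}
  [2] u=1 | in ⊥ | out [-2,0] | ==
  [3] u=2 | in [1,3] | out [0,5] | prev [4,5] | push {0}
  [4] u=3 | in ⊥ | out ⊥ | ==
  [5] u=4 | in ⊥ | out [2,5] | prev ⊥ | push {}
  [6] u=5 | in ⊥ | out [1,3] | ==
  [7] u=6 | in [1,3] | out [0,4] | prev ⊥ | push {3}
  [8] u=7 | in [-2,3] | out [6,6] | prev ⊥ | push {4,6}
  [9] u=0 | in [0,5] | out [-1,4] | prev [3,4] | push {}
  [10] u=3 | in [0,4] | out [0,4] | prev ⊥ | push {0}
  [11] u=4 | in [6,6] | out [2,5] | ==
  [12] u=6 | in [1,6] | out [0,6] | prev [0,4] | push {3}
  [13] u=0 | in [0,6] | out [-1,5] | prev [-1,4] | push {}
  [14] u=3 | in [0,6] | out [0,6] | prev [0,4] | push {0}
  [15] u=0 | in [0,6] | out [-1,5] | ==

Converged values:
  [0] [-1,5]
  [1] [-2,0]
  [2] [0,5]
  [3] [0,6]
  [4] [2,5]
  [5] [1,3]
  [6] [0,6]
  [7] [6,6]

15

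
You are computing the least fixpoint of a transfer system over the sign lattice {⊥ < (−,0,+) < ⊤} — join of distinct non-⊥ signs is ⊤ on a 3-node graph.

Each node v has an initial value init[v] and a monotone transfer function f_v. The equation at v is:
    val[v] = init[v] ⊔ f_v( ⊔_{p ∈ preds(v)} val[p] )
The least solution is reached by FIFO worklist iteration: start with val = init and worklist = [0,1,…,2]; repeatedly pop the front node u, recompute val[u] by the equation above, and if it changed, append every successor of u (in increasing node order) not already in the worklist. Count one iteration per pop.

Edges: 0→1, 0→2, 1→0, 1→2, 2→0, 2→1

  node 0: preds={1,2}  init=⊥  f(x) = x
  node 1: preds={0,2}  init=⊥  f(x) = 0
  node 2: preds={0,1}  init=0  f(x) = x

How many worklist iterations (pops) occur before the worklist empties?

4

Trace (4 dequeues):
  [1] u=0 | in 0 | out 0 | prev ⊥ | push {}
  [2] u=1 | in 0 | out 0 | prev ⊥ | push {0}
  [3] u=2 | in 0 | out 0 | ==
  [4] u=0 | in 0 | out 0 | ==

Converged values:
  [0] 0
  [1] 0
  [2] 0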